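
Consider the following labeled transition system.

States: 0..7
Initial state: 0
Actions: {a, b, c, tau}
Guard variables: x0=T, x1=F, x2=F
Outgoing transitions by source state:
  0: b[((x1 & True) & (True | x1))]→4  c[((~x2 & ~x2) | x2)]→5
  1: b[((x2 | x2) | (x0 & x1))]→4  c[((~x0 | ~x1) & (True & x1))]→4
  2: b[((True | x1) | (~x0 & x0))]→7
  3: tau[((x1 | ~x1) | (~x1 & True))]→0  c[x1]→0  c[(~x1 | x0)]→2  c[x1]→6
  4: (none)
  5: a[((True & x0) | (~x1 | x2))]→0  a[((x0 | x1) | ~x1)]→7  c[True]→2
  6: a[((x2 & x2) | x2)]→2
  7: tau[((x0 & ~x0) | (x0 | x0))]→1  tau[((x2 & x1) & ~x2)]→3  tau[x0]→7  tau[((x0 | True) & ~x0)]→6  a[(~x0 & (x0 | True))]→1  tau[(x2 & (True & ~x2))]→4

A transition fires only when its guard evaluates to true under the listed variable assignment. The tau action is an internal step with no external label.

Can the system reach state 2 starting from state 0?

Answer: REACHABLE

Trace:
Guard filter leaves 9 enabled edge(s).
Layer 0: {0}
Layer 1: {5}  total {0,5}
Layer 2: {2,7}  total {0,2,5,7}
Layer 3: {1}  total {0,1,2,5,7}
Reachable = {0,1,2,5,7}
trace reaching 2: c·c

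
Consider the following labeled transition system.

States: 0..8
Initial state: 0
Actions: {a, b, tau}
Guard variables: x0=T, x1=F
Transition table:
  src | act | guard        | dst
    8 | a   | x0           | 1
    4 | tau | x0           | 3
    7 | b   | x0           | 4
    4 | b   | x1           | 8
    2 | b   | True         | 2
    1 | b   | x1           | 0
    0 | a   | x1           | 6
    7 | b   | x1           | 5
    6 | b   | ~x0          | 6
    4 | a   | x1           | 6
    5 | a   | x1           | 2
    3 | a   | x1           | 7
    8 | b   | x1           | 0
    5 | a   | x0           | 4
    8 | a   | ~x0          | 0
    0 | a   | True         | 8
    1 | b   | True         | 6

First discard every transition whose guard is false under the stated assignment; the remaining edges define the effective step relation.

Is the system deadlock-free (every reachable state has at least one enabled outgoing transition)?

Answer: DEADLOCK at state 6

Analysis:
Reachable = {0,1,6,8}
  0: a→8  [1 exit(s)]
  1: b→6  [1 exit(s)]
  6: ∅  [no exit]
  8: a→1  [1 exit(s)]
witness 6: a·a·b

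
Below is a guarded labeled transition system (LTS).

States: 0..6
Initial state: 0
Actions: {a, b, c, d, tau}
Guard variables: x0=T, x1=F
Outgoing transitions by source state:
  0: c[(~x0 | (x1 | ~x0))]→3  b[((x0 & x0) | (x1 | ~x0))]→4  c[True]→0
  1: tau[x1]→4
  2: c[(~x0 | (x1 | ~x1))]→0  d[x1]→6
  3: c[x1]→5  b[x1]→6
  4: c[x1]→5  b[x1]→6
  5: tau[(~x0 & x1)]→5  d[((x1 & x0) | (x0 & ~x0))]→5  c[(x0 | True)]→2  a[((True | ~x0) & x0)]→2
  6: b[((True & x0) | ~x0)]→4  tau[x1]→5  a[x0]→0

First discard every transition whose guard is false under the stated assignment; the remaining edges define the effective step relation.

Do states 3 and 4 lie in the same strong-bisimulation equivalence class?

Answer: BISIMILAR

Trace:
Compute ~ classes (split until stable):
  π0 = {{0,1,2,3,4,5,6}}
  π1 = {{0},{1,3,4},{2},{5},{6}}
5 equivalence class(es) (converged in 2)
3∈{1,3,4}, 4∈{1,3,4}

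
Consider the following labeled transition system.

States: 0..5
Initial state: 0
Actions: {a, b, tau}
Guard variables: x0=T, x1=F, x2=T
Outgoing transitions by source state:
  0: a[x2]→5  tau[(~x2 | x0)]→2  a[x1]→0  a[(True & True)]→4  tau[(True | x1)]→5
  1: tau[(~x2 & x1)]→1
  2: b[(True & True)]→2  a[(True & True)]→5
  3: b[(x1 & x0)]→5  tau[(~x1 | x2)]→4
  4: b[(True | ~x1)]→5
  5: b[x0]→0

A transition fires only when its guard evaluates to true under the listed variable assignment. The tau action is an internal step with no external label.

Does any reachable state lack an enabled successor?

Answer: DEADLOCK-FREE

Working:
R = {0,2,4,5}
  0: a→4  a→5  tau→2  tau→5  [4 exit(s)]
  2: a→5  b→2  [2 exit(s)]
  4: b→5  [1 exit(s)]
  5: b→0  [1 exit(s)]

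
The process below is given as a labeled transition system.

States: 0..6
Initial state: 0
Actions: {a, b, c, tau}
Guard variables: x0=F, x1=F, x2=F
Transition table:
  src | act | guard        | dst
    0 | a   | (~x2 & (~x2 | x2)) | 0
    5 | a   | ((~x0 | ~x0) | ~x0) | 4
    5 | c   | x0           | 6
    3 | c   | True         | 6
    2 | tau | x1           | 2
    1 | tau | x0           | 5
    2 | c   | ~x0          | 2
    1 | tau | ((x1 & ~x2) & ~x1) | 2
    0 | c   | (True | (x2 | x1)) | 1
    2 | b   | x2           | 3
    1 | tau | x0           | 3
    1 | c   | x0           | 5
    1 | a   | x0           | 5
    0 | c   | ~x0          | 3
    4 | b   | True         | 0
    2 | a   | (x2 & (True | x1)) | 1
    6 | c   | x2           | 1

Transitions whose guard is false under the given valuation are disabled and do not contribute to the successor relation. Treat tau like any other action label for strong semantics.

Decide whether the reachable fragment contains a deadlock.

Answer: DEADLOCK at state 1

Analysis:
R = {0,1,3,6}
  0: a→0  c→1  c→3  [3 exit(s)]
  1: ∅  [deadlock]
  3: c→6  [1 exit(s)]
  6: ∅  [deadlock]
witness 1: c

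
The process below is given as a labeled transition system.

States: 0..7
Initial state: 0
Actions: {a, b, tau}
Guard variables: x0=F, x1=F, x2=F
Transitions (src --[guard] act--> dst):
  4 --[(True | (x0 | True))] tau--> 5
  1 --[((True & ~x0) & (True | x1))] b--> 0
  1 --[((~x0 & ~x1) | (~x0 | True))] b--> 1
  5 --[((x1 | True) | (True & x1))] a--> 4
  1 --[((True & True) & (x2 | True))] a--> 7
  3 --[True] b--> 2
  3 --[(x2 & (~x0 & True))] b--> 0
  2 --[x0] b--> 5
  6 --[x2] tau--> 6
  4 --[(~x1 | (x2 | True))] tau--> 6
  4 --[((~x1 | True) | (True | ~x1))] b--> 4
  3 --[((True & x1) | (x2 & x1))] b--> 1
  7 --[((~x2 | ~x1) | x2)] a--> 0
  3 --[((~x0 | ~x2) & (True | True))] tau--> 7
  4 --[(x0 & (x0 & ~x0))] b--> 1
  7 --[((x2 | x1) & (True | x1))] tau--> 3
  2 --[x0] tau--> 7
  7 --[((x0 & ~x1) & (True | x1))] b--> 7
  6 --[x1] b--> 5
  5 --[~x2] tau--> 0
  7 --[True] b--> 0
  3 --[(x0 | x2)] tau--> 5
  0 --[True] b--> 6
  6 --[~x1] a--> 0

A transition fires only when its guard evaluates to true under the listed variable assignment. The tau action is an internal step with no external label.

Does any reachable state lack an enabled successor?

Answer: DEADLOCK-FREE

Working:
Reachable = {0,6}
  0: b→6  [deg 1]
  6: a→0  [deg 1]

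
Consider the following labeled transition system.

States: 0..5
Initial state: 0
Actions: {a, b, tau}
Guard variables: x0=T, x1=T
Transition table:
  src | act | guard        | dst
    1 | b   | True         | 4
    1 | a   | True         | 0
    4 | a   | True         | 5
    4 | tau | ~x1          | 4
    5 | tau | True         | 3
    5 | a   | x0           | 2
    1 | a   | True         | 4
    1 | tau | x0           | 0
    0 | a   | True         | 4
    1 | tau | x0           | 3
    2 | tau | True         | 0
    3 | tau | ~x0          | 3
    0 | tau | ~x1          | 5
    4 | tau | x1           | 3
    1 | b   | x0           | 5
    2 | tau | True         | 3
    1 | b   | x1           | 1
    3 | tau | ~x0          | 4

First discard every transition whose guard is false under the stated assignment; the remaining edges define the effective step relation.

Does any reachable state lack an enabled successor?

Answer: DEADLOCK at state 3

Working:
Reachable = {0,2,3,4,5}
  0: a→4  [deg 1]
  2: tau→0  tau→3  [deg 2]
  3: ∅  [STUCK]
  4: a→5  tau→3  [deg 2]
  5: a→2  tau→3  [deg 2]
Path to 3: a·tau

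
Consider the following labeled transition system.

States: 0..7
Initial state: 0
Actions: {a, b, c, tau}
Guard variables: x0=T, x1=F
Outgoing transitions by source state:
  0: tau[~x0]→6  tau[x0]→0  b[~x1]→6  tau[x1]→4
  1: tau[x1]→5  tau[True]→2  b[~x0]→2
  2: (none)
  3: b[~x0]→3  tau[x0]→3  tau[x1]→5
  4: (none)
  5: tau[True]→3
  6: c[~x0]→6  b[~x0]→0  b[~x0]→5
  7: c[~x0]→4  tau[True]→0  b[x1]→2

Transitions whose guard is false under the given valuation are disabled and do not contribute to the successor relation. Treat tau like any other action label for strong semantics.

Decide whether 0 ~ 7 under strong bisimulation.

Answer: NOT BISIMILAR

Working:
Compute ~ classes (split until stable):
  P[0] = {{0,1,2,3,4,5,6,7}}
  P[1] = {{0},{1,3,5,7},{2,4,6}}
  P[2] = {{0},{1},{2,4,6},{3,5},{7}}
5 equivalence class(es) (converged in 3)
class of 0: {0}; class of 7: {7}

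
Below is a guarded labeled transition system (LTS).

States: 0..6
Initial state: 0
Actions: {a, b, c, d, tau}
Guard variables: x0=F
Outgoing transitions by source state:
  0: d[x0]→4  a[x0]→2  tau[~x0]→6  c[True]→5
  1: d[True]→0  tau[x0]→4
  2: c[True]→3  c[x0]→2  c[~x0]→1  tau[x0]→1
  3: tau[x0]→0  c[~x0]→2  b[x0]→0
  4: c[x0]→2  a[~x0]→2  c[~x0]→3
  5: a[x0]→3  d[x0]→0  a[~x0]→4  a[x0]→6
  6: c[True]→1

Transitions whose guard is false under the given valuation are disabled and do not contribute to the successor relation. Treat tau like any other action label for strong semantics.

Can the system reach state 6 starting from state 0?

Answer: REACHABLE

Working:
10 transition(s) survive guard evaluation.
Layer 0: {0}
Layer 1: {5,6}  now seen {0,5,6}
Layer 2: {1,4}  now seen {0,1,4,5,6}
Layer 3: {2,3}  now seen {0,1,2,3,4,5,6}
Reachable = {0,1,2,3,4,5,6}
trace reaching 6: tau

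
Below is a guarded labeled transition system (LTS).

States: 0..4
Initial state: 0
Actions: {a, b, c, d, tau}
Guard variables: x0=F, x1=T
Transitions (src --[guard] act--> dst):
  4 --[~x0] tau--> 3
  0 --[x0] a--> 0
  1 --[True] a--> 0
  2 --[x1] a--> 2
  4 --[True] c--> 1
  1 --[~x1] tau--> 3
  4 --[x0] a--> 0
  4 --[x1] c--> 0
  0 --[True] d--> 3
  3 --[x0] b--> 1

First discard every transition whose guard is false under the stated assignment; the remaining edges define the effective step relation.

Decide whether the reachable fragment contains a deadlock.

Reach set: {0,3}
  0: d→3  [1 exit(s)]
  3: ∅  [no exit]
witness 3: d

Answer: DEADLOCK at state 3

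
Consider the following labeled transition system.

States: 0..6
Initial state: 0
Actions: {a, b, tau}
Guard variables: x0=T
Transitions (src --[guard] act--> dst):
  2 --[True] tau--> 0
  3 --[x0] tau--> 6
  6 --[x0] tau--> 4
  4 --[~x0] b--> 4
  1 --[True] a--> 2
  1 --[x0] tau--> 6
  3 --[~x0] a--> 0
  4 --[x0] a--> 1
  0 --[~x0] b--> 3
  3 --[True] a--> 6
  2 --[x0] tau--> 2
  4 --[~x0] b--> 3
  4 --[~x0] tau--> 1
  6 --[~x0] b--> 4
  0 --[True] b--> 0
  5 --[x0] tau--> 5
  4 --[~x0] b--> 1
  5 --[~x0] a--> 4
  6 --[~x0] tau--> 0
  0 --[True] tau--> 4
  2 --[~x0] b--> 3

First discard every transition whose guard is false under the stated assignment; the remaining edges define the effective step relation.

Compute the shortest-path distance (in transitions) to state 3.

Answer: UNREACHABLE

Analysis:
Layered search for 3:
  L0 = {0}
  L1 = {4}
  L2 = {1}
  L3 = {2,6}
3 never appears.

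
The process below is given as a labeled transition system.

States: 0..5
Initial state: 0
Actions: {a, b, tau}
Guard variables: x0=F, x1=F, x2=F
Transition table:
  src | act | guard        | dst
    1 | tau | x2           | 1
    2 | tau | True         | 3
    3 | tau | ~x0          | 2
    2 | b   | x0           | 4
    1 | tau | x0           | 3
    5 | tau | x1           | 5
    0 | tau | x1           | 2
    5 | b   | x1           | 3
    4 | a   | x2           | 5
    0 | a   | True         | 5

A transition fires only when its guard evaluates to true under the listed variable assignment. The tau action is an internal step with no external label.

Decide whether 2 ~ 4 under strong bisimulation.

Answer: NOT BISIMILAR

Working:
Refine partition for ~:
  π0 = {{0,1,2,3,4,5}}
  π1 = {{0},{1,4,5},{2,3}}
Fixed point at round 2; 3 class(es).
[2]={2,3}  [4]={1,4,5}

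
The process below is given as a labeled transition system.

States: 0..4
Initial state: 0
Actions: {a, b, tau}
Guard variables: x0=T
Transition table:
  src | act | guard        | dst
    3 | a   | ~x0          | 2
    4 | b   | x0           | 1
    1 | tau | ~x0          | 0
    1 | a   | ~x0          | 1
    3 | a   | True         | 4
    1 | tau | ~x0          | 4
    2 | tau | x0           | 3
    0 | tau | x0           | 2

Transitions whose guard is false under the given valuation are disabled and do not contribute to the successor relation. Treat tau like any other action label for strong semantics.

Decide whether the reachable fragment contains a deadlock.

Answer: DEADLOCK at state 1

Analysis:
Reachable = {0,1,2,3,4}
  0: tau→2  [deg 1]
  1: ∅  [deadlock]
  2: tau→3  [deg 1]
  3: a→4  [deg 1]
  4: b→1  [deg 1]
Path to 1: tau·tau·a·b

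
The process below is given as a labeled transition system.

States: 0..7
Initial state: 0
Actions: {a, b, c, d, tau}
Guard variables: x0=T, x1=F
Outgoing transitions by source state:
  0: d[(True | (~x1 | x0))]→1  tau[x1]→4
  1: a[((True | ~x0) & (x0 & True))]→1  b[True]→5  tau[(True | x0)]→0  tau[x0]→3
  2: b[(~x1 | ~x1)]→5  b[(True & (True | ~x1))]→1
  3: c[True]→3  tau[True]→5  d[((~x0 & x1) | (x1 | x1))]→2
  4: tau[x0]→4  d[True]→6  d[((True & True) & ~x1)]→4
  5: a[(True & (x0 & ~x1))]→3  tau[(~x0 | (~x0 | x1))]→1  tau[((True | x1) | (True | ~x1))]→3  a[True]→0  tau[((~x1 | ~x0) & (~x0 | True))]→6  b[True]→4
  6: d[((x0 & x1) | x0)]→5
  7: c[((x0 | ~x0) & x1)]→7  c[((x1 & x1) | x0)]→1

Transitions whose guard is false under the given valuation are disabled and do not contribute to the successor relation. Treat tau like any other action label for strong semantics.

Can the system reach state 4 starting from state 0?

Answer: REACHABLE

Analysis:
19 transition(s) survive guard evaluation.
Layer 0: {0}
Layer 1: {1}  cumulative {0,1}
Layer 2: {3,5}  cumulative {0,1,3,5}
Layer 3: {4,6}  cumulative {0,1,3,4,5,6}
R = {0,1,3,4,5,6}
witness 4: d·b·b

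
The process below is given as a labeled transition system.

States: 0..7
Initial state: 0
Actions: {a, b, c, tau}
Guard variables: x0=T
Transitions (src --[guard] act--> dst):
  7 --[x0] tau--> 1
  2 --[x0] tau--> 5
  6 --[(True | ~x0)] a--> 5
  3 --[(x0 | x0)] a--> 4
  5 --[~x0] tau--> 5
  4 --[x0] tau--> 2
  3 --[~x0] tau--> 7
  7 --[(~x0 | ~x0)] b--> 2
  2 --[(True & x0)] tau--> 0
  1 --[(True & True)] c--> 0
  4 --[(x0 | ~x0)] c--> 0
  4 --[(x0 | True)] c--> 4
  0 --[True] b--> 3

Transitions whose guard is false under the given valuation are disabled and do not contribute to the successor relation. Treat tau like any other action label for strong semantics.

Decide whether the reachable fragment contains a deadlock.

Reach set: {0,2,3,4,5}
  0: b→3  [deg 1]
  2: tau→0  tau→5  [deg 2]
  3: a→4  [deg 1]
  4: c→0  c→4  tau→2  [deg 3]
  5: ∅  [deadlock]
Path to 5: b·a·tau·tau

Answer: DEADLOCK at state 5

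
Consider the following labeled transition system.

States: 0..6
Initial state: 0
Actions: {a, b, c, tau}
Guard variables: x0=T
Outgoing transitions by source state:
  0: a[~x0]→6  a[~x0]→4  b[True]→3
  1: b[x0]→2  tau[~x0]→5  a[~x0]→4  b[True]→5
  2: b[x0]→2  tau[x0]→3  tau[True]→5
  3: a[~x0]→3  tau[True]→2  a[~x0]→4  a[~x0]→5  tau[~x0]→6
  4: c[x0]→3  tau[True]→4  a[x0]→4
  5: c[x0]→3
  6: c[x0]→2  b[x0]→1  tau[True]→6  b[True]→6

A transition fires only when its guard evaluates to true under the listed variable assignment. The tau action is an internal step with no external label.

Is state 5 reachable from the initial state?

Answer: REACHABLE

Trace:
After dropping false guards: 15 live edges.
L0 = {0}
L1 = {3}  cumulative {0,3}
L2 = {2}  cumulative {0,2,3}
L3 = {5}  cumulative {0,2,3,5}
Reach set: {0,2,3,5}
witness 5: b·tau·tau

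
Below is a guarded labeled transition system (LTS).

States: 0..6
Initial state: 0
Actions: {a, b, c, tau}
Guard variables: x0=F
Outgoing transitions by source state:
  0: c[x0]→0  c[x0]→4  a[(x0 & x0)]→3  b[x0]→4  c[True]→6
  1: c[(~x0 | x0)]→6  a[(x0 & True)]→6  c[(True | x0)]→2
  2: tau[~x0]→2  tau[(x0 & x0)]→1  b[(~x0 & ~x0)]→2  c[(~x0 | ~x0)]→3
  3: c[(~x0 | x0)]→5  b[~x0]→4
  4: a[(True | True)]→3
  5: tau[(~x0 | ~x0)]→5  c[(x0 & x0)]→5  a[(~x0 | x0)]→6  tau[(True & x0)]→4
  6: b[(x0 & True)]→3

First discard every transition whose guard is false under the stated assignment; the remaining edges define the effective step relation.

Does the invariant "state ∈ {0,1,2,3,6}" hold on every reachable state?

Answer: INVARIANT HOLDS

Analysis:
Allowed set {0,1,2,3,6}
Reach set: {0,6}
  0: ok
  6: ok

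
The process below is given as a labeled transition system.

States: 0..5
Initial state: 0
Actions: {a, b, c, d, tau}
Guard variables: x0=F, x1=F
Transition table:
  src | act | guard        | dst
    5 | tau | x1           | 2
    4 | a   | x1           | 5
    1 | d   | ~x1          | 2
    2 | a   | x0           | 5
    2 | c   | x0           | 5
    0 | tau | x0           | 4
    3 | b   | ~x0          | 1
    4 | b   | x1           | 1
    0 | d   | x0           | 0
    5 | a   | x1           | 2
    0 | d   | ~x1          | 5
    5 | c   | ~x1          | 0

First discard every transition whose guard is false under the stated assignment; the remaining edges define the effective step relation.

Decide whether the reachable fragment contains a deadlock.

R = {0,5}
  0: d→5  [1 out]
  5: c→0  [1 out]

Answer: DEADLOCK-FREE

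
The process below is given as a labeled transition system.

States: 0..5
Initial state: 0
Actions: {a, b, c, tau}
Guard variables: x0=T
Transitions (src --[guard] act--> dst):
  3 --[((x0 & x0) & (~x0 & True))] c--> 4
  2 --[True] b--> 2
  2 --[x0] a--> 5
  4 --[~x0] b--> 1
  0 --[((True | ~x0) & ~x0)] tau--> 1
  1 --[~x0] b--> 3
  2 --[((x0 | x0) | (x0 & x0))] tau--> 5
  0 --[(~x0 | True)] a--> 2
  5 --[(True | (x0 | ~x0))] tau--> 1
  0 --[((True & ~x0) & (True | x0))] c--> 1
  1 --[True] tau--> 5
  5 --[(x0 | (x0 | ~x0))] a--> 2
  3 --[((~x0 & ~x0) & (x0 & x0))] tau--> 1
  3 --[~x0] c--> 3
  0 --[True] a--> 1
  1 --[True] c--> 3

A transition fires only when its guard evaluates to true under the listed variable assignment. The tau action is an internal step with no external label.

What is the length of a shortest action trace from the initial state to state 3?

Breadth-first toward 3:
  Layer 0: {0}
  Layer 1: {1,2}
  Layer 2: {3,5}
3 enters at depth 2; path a·c

Answer: 2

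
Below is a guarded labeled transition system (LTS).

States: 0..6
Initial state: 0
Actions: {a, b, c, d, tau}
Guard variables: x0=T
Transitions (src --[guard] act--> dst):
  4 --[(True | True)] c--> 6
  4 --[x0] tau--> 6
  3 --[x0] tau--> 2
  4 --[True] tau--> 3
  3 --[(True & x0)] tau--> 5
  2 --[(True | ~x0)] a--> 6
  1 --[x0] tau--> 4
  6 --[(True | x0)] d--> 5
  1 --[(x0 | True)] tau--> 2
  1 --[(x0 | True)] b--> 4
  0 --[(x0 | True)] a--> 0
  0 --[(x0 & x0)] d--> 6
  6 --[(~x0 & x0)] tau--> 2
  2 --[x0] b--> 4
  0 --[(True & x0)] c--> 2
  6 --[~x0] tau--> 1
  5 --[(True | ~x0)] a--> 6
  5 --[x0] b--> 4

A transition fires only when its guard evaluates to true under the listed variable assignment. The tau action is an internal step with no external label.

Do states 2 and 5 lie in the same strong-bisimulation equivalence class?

Bisimulation quotient by refinement:
  round 0: {{0,1,2,3,4,5,6}}
  round 1: {{0},{1},{2,5},{3},{4},{6}}
stable after 2 split(s): 6 block(s)
2∈{2,5}, 5∈{2,5}

Answer: BISIMILAR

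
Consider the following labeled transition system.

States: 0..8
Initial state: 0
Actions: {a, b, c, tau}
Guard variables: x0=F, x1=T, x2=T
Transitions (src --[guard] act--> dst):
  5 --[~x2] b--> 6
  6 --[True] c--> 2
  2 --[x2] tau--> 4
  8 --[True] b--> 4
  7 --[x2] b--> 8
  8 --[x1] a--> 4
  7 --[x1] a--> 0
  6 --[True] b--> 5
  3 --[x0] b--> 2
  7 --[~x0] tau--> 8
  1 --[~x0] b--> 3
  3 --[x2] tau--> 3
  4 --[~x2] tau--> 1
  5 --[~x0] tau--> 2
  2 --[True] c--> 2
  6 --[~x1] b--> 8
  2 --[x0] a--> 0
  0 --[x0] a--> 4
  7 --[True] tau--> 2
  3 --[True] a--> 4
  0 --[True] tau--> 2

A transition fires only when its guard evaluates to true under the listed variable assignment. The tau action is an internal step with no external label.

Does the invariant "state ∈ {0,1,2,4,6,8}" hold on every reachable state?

Answer: INVARIANT HOLDS

Trace:
Allowed set {0,1,2,4,6,8}
R = {0,2,4}
  0: ✓
  2: ✓
  4: ✓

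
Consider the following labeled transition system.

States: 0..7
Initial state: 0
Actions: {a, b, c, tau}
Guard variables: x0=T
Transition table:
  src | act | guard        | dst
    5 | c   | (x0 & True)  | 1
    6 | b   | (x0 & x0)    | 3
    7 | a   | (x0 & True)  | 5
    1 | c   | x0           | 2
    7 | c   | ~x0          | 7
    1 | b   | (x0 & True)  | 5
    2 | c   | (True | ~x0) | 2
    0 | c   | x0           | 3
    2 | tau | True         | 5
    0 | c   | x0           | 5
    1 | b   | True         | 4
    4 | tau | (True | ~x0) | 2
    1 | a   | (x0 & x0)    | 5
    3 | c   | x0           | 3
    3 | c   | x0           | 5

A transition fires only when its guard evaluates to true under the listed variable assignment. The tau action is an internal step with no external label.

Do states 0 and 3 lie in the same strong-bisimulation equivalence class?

Bisimulation quotient by refinement:
  P[0] = {{0,1,2,3,4,5,6,7}}
  P[1] = {{0,3,5},{1},{2},{4},{6},{7}}
  P[2] = {{0,3},{1},{2},{4},{5},{6},{7}}
7 equivalence class(es) (converged in 3)
class of 0: {0,3}; class of 3: {0,3}

Answer: BISIMILAR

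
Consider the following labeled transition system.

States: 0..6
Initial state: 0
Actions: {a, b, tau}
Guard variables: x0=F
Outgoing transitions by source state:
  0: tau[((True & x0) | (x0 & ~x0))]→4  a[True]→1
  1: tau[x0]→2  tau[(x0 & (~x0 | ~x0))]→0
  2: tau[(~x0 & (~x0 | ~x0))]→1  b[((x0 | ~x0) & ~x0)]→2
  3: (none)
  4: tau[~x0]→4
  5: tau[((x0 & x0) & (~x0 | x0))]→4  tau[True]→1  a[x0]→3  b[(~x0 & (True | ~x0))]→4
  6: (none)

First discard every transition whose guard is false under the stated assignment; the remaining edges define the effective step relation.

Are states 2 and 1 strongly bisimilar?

Bisimulation quotient by refinement:
  round 0: {{0,1,2,3,4,5,6}}
  round 1: {{0},{1,3,6},{2,5},{4}}
  round 2: {{0},{1,3,6},{2},{4},{5}}
stable after 3 split(s): 5 block(s)
class of 2: {2}; class of 1: {1,3,6}

Answer: NOT BISIMILAR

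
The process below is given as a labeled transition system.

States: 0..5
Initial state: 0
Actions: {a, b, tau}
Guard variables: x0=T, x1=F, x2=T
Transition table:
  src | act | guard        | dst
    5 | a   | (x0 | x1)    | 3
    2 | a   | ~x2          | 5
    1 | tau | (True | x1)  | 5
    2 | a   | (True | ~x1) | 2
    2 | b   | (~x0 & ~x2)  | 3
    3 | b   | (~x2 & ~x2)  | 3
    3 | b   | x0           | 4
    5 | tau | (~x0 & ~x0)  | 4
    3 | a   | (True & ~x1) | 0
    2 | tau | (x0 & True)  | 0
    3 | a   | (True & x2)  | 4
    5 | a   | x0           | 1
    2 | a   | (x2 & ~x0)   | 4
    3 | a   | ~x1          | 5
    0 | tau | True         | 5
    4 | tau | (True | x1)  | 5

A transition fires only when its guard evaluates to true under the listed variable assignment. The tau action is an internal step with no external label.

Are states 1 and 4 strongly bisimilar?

Answer: BISIMILAR

Analysis:
Compute ~ classes (split until stable):
  P[0] = {{0,1,2,3,4,5}}
  P[1] = {{0,1,4},{2},{3},{5}}
stable after 2 split(s): 4 block(s)
1∈{0,1,4}, 4∈{0,1,4}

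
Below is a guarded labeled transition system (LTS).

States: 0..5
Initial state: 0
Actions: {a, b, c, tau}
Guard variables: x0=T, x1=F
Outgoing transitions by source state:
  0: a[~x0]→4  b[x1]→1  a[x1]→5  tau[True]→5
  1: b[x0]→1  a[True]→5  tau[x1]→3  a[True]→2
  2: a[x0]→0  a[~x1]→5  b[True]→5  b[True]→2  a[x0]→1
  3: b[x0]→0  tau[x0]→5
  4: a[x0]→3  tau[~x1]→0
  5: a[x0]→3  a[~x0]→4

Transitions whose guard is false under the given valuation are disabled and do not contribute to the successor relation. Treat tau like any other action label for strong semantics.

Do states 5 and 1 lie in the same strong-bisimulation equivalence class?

Answer: NOT BISIMILAR

Trace:
Bisimulation quotient by refinement:
  round 0: {{0,1,2,3,4,5}}
  round 1: {{0},{1,2},{3},{4},{5}}
  round 2: {{0},{1},{2},{3},{4},{5}}
6 equivalence class(es) (converged in 3)
5∈{5}, 1∈{1}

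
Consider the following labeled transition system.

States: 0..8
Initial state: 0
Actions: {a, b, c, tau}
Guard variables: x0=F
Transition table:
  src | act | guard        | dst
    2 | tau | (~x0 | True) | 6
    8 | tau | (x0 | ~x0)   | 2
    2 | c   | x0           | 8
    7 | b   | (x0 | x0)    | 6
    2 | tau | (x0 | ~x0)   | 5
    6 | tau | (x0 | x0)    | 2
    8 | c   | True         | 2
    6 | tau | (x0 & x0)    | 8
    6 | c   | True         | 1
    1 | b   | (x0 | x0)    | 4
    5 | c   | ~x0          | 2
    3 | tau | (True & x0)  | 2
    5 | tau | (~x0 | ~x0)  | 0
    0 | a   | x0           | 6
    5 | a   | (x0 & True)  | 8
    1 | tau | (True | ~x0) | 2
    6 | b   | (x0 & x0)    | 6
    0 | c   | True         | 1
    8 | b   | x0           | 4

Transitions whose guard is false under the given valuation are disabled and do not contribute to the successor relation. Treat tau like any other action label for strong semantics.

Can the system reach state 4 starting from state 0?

9 transition(s) survive guard evaluation.
Layer 0: {0}
Layer 1: {1}  now seen {0,1}
Layer 2: {2}  now seen {0,1,2}
Layer 3: {5,6}  now seen {0,1,2,5,6}
R = {0,1,2,5,6}

Answer: UNREACHABLE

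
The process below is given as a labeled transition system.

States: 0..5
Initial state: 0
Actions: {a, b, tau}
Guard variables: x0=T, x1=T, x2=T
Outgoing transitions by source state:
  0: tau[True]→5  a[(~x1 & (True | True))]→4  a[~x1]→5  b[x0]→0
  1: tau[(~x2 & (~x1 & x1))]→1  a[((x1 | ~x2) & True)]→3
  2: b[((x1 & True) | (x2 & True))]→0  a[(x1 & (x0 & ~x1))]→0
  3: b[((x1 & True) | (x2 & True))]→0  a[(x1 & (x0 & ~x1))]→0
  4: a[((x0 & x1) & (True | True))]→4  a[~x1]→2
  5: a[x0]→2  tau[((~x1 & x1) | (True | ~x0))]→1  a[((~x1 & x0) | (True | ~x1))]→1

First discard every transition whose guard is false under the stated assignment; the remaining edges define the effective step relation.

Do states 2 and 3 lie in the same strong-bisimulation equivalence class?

Answer: BISIMILAR

Working:
Compute ~ classes (split until stable):
  round 0: {{0,1,2,3,4,5}}
  round 1: {{0},{1,4},{2,3},{5}}
  round 2: {{0},{1},{2,3},{4},{5}}
Fixed point at round 3; 5 class(es).
[2]={2,3}  [3]={2,3}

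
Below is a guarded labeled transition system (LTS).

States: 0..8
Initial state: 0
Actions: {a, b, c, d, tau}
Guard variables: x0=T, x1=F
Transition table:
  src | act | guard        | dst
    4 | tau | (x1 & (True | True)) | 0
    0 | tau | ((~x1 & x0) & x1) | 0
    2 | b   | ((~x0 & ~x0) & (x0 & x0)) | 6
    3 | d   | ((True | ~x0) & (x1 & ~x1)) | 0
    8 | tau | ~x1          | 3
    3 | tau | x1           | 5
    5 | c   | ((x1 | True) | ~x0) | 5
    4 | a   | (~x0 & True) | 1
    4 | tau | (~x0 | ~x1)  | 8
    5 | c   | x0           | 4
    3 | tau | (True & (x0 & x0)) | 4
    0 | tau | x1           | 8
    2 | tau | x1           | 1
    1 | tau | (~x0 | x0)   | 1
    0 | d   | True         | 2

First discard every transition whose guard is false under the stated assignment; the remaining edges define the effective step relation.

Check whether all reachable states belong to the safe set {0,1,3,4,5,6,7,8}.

Answer: INVARIANT VIOLATED at state 2

Trace:
Allowed set {0,1,3,4,5,6,7,8}
Reach set: {0,2}
  0: safe
  2: VIOLATES
counterexample path to 2: d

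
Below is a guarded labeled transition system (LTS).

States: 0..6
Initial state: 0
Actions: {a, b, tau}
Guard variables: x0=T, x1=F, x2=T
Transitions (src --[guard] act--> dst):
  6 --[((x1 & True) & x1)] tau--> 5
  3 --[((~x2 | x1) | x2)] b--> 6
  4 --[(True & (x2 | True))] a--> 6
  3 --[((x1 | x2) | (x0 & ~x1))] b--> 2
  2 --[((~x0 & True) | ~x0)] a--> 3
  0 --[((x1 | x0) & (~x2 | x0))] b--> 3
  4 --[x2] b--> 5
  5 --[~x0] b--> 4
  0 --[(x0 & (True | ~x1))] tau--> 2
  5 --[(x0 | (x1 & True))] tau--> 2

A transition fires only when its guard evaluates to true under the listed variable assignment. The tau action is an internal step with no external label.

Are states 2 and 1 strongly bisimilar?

Answer: BISIMILAR

Working:
Bisimulation quotient by refinement:
  π0 = {{0,1,2,3,4,5,6}}
  π1 = {{0},{1,2,6},{3},{4},{5}}
5 equivalence class(es) (converged in 2)
[2]={1,2,6}  [1]={1,2,6}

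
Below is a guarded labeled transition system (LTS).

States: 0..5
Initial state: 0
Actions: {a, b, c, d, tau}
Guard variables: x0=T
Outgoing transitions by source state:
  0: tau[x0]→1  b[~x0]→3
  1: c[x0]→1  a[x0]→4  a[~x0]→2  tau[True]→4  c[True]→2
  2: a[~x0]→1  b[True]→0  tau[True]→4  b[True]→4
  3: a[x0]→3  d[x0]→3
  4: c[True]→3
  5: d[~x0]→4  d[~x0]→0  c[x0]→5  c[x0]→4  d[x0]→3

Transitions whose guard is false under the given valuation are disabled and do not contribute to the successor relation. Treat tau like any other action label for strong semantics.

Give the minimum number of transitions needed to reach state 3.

Answer: 3

Analysis:
Breadth-first toward 3:
  depth 0: {0}
  depth 1: {1}
  depth 2: {2,4}
  depth 3: {3}
first hit 3 at d=3 via tau·a·c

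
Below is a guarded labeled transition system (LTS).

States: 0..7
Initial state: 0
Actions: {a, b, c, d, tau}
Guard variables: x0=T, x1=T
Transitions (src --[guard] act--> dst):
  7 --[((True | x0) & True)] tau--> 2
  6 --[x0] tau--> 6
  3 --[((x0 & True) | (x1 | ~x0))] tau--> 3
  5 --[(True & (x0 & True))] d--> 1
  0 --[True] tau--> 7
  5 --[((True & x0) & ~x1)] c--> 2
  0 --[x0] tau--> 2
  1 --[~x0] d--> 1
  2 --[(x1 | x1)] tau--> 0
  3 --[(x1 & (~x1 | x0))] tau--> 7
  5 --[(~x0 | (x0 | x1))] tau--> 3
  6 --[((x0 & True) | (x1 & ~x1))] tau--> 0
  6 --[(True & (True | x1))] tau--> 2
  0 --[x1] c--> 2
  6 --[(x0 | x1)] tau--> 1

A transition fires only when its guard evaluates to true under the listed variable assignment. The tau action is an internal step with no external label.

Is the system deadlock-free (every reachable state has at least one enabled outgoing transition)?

Reachable = {0,2,7}
  0: c→2  tau→2  tau→7  [deg 3]
  2: tau→0  [deg 1]
  7: tau→2  [deg 1]

Answer: DEADLOCK-FREE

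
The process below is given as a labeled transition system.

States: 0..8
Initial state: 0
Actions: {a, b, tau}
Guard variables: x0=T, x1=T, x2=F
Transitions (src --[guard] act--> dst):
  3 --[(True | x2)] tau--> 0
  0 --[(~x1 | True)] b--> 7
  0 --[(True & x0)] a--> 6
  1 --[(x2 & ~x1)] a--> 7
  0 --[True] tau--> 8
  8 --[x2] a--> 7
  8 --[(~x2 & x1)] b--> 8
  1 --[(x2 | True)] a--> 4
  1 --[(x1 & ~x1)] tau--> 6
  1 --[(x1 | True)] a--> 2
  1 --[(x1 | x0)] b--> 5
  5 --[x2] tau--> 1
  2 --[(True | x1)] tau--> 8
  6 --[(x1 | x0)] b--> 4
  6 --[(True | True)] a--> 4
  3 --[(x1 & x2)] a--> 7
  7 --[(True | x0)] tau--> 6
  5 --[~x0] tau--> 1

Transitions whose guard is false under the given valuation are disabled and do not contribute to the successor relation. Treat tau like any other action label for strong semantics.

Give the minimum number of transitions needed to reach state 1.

BFS to 1:
  depth 0: {0}
  depth 1: {6,7,8}
  depth 2: {4}
1 never appears.

Answer: UNREACHABLE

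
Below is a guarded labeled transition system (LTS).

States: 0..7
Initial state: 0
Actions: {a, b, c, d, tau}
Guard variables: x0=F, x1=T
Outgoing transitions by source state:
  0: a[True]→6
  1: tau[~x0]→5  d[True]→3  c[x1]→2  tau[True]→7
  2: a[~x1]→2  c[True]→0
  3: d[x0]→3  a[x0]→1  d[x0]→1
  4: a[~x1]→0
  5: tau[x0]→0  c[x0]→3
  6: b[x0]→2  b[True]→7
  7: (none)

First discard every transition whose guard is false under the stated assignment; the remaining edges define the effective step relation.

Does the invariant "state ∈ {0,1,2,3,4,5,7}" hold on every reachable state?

Safe = {0,1,2,3,4,5,7}
Reach set: {0,6,7}
  0: ✓
  6: outside
  7: ✓
reach 6 via a — violates

Answer: INVARIANT VIOLATED at state 6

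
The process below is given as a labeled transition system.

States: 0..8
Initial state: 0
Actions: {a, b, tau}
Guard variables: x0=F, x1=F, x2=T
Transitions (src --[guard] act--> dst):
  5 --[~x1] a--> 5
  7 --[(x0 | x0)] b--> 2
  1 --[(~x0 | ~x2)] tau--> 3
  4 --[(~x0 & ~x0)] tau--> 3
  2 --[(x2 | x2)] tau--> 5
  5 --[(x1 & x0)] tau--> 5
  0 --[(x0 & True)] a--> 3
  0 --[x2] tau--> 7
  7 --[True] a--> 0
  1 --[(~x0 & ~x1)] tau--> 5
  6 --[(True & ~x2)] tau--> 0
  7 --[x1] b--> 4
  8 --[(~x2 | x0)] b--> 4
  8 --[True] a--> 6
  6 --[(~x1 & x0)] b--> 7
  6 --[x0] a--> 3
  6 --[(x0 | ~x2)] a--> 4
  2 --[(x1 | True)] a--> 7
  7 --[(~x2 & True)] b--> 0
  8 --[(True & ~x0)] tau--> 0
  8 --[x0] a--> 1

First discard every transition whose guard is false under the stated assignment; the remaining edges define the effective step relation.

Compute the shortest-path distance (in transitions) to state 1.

BFS to 1:
  Layer 0: {0}
  Layer 1: {7}
1 never appears.

Answer: UNREACHABLE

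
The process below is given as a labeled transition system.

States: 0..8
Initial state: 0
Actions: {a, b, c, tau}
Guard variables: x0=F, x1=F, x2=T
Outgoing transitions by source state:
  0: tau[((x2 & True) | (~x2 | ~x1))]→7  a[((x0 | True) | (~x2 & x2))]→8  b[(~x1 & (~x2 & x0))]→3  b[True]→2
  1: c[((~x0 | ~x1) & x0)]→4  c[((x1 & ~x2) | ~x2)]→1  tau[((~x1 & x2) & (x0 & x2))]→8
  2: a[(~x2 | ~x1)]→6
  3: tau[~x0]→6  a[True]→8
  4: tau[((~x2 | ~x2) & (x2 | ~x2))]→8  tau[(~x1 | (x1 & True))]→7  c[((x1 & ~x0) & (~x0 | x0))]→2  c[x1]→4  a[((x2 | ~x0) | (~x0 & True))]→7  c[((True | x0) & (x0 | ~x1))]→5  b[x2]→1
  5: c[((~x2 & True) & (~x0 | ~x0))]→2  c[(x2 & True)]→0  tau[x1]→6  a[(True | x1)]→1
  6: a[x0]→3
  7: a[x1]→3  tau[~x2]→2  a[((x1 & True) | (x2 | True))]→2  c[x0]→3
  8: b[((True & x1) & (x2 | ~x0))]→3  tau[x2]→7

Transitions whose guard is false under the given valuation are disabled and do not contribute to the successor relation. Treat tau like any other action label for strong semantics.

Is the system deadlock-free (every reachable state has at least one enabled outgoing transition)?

Answer: DEADLOCK at state 6

Working:
Reachable = {0,2,6,7,8}
  0: a→8  b→2  tau→7  [deg 3]
  2: a→6  [deg 1]
  6: ∅  [STUCK]
  7: a→2  [deg 1]
  8: tau→7  [deg 1]
Path to 6: b·a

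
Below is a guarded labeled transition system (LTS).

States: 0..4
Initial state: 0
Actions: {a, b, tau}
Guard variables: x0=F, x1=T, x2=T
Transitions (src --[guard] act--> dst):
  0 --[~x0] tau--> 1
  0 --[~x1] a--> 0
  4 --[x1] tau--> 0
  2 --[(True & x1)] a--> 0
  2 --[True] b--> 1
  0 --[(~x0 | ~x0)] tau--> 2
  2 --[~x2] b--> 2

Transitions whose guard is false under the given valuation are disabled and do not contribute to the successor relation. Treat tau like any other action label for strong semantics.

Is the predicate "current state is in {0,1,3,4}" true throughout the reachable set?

Answer: INVARIANT VIOLATED at state 2

Trace:
Safe = {0,1,3,4}
Reachable = {0,1,2}
  0: ✓
  1: ✓
  2: outside
reach 2 via tau — violates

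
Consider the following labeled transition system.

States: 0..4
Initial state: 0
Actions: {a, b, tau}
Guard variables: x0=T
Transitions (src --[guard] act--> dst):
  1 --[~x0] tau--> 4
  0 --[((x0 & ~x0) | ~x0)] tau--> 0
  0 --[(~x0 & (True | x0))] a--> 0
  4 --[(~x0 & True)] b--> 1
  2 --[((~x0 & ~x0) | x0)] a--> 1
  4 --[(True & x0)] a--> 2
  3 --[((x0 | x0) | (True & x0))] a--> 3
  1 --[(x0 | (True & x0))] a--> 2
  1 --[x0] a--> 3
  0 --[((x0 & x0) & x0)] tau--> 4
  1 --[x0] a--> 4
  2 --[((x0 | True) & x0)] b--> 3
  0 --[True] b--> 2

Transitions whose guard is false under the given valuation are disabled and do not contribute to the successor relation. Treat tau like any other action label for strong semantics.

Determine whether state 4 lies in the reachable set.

Guard filter leaves 9 enabled edge(s).
L0 = {0}
L1 = {2,4}  cumulative {0,2,4}
L2 = {1,3}  cumulative {0,1,2,3,4}
Reach set: {0,1,2,3,4}
trace reaching 4: tau

Answer: REACHABLE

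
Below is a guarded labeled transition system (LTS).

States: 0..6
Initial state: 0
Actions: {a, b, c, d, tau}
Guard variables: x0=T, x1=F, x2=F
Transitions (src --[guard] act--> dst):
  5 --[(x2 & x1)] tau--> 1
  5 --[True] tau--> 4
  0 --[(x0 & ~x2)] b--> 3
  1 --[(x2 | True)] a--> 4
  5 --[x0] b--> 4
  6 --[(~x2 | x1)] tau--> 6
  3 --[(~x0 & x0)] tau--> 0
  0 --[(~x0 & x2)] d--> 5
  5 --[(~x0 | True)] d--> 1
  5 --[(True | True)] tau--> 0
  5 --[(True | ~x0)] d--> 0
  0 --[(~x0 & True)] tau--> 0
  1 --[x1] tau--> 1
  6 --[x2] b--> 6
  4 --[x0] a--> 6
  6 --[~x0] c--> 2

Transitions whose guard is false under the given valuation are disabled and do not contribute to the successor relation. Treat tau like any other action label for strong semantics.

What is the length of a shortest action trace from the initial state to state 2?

Answer: UNREACHABLE

Trace:
Layered search for 2:
  depth 0: {0}
  depth 1: {3}
2 never appears.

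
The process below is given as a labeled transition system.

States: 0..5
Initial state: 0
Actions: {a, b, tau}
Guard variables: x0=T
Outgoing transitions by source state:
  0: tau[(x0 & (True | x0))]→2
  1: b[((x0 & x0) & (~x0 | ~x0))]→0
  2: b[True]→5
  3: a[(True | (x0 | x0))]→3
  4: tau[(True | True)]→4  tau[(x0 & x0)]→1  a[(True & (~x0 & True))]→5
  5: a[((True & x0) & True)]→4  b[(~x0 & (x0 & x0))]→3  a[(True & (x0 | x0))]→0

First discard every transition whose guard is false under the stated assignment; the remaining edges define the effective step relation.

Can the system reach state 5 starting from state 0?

Answer: REACHABLE

Trace:
Guard filter leaves 7 enabled edge(s).
Layer 0: {0}
Layer 1: {2}  cumulative {0,2}
Layer 2: {5}  cumulative {0,2,5}
Layer 3: {4}  cumulative {0,2,4,5}
Layer 4: {1}  cumulative {0,1,2,4,5}
Reachable = {0,1,2,4,5}
witness 5: tau·b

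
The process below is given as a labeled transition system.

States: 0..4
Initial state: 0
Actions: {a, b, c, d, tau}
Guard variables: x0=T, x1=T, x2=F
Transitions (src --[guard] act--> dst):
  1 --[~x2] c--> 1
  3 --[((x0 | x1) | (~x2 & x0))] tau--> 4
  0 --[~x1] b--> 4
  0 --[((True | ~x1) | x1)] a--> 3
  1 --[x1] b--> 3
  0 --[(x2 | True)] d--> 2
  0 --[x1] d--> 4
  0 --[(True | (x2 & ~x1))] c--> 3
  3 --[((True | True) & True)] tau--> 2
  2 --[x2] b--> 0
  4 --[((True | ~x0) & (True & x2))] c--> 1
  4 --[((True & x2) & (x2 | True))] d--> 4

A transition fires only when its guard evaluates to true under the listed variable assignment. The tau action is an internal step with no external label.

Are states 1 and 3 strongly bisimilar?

Compute ~ classes (split until stable):
  round 0: {{0,1,2,3,4}}
  round 1: {{0},{1},{2,4},{3}}
stable after 2 split(s): 4 block(s)
class of 1: {1}; class of 3: {3}

Answer: NOT BISIMILAR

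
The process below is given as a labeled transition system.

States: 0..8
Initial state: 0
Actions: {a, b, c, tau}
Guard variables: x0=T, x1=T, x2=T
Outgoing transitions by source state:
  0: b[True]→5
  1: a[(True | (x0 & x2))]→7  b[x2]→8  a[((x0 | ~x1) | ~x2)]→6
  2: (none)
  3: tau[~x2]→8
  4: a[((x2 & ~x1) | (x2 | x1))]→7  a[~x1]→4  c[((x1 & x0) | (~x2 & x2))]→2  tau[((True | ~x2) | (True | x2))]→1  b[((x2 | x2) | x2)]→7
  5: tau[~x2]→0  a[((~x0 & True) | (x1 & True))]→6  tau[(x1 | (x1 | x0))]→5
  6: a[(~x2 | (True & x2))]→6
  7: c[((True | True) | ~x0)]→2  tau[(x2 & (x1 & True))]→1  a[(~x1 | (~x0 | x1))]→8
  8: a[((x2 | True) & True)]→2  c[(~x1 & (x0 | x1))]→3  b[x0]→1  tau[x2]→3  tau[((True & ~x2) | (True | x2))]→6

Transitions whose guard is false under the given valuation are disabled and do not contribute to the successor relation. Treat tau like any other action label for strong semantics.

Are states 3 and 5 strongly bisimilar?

Answer: NOT BISIMILAR

Working:
Refine partition for ~:
  π0 = {{0,1,2,3,4,5,6,7,8}}
  π1 = {{0},{1},{2,3},{4},{5},{6},{7},{8}}
8 equivalence class(es) (converged in 2)
class of 3: {2,3}; class of 5: {5}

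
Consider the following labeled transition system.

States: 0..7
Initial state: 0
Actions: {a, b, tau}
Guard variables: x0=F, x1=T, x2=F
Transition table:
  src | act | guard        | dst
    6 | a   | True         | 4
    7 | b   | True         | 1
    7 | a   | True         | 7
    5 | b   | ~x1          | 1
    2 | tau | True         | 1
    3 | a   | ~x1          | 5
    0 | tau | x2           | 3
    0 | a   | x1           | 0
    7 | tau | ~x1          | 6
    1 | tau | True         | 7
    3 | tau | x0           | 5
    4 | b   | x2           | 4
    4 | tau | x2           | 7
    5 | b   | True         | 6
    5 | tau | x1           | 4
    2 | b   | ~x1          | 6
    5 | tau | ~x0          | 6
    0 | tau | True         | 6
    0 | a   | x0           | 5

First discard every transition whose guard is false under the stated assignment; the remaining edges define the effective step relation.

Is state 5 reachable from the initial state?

After dropping false guards: 10 live edges.
Layer 0: {0}
Layer 1: {6}  total {0,6}
Layer 2: {4}  total {0,4,6}
Reachable = {0,4,6}

Answer: UNREACHABLE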